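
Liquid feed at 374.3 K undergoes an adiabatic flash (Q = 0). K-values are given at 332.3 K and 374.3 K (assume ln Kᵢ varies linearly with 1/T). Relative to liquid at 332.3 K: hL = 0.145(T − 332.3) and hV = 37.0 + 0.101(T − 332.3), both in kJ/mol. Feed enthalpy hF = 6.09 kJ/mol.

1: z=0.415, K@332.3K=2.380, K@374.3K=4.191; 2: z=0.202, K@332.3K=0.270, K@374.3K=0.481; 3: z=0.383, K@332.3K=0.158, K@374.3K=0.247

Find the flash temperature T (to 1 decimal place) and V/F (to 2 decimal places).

T = 336.9 K, V/F = 0.15

Adiabatic flash: solve Rachford–Rice at each trial T, then check hF = ψ·hV(T) + (1−ψ)·hL(T).
  T = 332.3 K: K = (2.380, 0.270, 0.158), RR gives ψ = 0.093, H_out = 3.423 kJ/mol
  T = 374.3 K: K = (4.191, 0.481, 0.247), RR gives ψ = 0.428, H_out = 21.120 kJ/mol
  T = 353.3 K: K = (3.212, 0.367, 0.200), RR gives ψ = 0.293, H_out = 13.609 kJ/mol
  T = 342.8 K: K = (2.778, 0.316, 0.178), RR gives ψ = 0.206, H_out = 9.062 kJ/mol
  T = 337.6 K: K = (2.576, 0.293, 0.168), RR gives ψ = 0.155, H_out = 6.450 kJ/mol
  T = 335.0 K: K = (2.479, 0.281, 0.163), RR gives ψ = 0.125, H_out = 5.018 kJ/mol
  T = 336.3 K: K = (2.527, 0.287, 0.166), RR gives ψ = 0.140, H_out = 5.746 kJ/mol
Linear interpolation between T = 336.3 (H_out = 5.746) and T = 337.6 (H_out = 6.450) on hF = 6.09 gives T ≈ 336.9 K, at which ψ = 0.15.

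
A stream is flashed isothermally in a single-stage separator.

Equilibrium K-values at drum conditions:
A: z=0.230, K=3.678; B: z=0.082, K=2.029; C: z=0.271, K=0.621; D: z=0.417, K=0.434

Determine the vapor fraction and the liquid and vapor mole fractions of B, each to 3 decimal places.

ψ = 0.307, x_B = 0.062, y_B = 0.126

Let ψ = V/F and solve Σ zᵢ(Kᵢ−1)/(1+ψ(Kᵢ−1)) = 0.
Check two-phase: ΣzᵢKᵢ = 1.362 > 1 and Σzᵢ/Kᵢ = 1.500 > 1, so g(0) = 0.362 > 0 and g(1) = -0.500 < 0.
Iterate (Newton) starting at ψ = 0.5:
  ψ = 0.500: g = -0.1369, g' = -0.658 → ψ = 0.292
  ψ = 0.292: g = 0.0122, g' = -0.812 → ψ = 0.307
Converged at ψ = 0.307.
Compositions from xᵢ = zᵢ/(1+ψ(Kᵢ−1)), yᵢ = Kᵢxᵢ:
  A: x = 0.126, y = 0.464
  B: x = 0.062, y = 0.126
  C: x = 0.307, y = 0.190
  D: x = 0.505, y = 0.219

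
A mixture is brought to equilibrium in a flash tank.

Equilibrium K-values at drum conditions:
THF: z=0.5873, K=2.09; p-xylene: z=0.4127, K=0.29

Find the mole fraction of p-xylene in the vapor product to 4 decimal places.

y_p-xylene = 0.1756

Let ψ = V/F and solve Σ zᵢ(Kᵢ−1)/(1+ψ(Kᵢ−1)) = 0.
g(0) = ΣzᵢKᵢ − 1 = 0.3471 and g(1) = 1 − Σzᵢ/Kᵢ = -0.7041, so a root lies in (0, 1).
Newton iteration, ψ⁰ = 0.65:
  ψ = 0.6500: g = -0.16945, g' = -0.9565 → ψ = 0.4728
  ψ = 0.4728: g = -0.01867, g' = -0.7753 → ψ = 0.4488
  ψ = 0.4488: g = -0.00016, g' = -0.7628 → ψ = 0.4486
Converged at ψ = 0.4486.
Compositions from xᵢ = zᵢ/(1+ψ(Kᵢ−1)), yᵢ = Kᵢxᵢ:
  THF: x = 0.3944, y = 0.8244
  p-xylene: x = 0.6056, y = 0.1756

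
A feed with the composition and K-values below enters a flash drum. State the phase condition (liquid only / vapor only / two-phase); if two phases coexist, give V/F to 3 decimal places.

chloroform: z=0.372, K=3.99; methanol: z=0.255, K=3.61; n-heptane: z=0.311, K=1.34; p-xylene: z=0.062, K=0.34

vapor only

ΣzᵢKᵢ = 2.843; Σzᵢ/Kᵢ = 0.578.
Since Σzᵢ/Kᵢ < 1 the mixture is above its dew point — single vapor phase.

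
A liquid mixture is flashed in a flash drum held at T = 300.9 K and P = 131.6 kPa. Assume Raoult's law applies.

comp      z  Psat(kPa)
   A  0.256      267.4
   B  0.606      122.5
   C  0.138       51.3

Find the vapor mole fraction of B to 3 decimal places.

y_B = 0.586

Raoult's law: Kᵢ = Pᵢˢᵃᵗ/P = Pᵢˢᵃᵗ/131.6.
  K_A = 267.4/131.6 = 2.03191, K_B = 122.5/131.6 = 0.93085, K_C = 51.3/131.6 = 0.38982
Newton–Raphson from β = 0.63:
  β = 0.630: g = -0.0205, g' = -0.239 → β = 0.544
  β = 0.544: g = -0.0004, g' = -0.230 → β = 0.542
Converged at β = 0.542.
Compositions from xᵢ = zᵢ/(1+β(Kᵢ−1)), yᵢ = Kᵢxᵢ:
  A: x = 0.164, y = 0.334
  B: x = 0.630, y = 0.586
  C: x = 0.206, y = 0.080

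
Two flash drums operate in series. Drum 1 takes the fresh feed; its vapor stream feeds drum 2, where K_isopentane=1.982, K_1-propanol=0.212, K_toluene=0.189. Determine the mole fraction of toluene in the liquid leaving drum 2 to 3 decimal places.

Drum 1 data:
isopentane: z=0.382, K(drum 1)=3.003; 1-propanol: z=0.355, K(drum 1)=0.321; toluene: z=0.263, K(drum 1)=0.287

x_toluene (drum 2) = 0.227

Drum 1:
Let ψ₁ = V/F and solve Σ zᵢ(Kᵢ−1)/(1+ψ₁(Kᵢ−1)) = 0.
g(0) = ΣzᵢKᵢ − 1 = 0.337 and g(1) = 1 − Σzᵢ/Kᵢ = -1.150, so a root lies in (0, 1).
Iterate (Newton) starting at ψ₁ = 0.65:
  ψ₁ = 0.650: g = -0.4486, g' = -1.278 → ψ₁ = 0.299
  ψ₁ = 0.299: g = -0.0623, g' = -1.073 → ψ₁ = 0.241
  ψ₁ = 0.241: g = 0.0014, g' = -1.126 → ψ₁ = 0.242
Converged at ψ₁ = 0.242.
Drum-1 compositions:
  isopentane: x = 0.257, y = 0.772
  1-propanol: x = 0.425, y = 0.136
  toluene: x = 0.318, y = 0.091
Drum-2 feed = drum-1 vapor: z₂ = (0.7724, 0.1364, 0.0912).
Drum 2:
Rachford–Rice: g(ψ₂) = Σ zᵢ(Kᵢ−1)/(1+ψ₂(Kᵢ−1)) = 0.
Check two-phase: ΣzᵢKᵢ = 1.577 > 1 and Σzᵢ/Kᵢ = 1.516 > 1, so g(0) = 0.577 > 0 and g(1) = -0.516 < 0.
Newton iteration, ψ₂⁰ = 0.63:
  ψ₂ = 0.630: g = 0.1038, g' = -0.869 → ψ₂ = 0.749
  ψ₂ = 0.749: g = -0.0143, g' = -1.143 → ψ₂ = 0.737
Converged at ψ₂ = 0.737.
  isopentane: x = 0.448, y = 0.888
  1-propanol: x = 0.325, y = 0.069
  toluene: x = 0.227, y = 0.043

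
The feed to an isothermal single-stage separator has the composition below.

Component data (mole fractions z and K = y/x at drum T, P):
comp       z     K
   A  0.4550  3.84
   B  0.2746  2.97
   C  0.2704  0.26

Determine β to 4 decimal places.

Material balance + equilibrium reduce to Σ zᵢ(Kᵢ−1)/(1+β(Kᵢ−1)) = 0.
Check two-phase: ΣzᵢKᵢ = 2.6331 > 1 and Σzᵢ/Kᵢ = 1.2509 > 1, so g(0) = 1.6331 > 0 and g(1) = -0.2509 < 0.
Iterate (Newton) starting at β = 0.68:
  β = 0.6800: g = 0.26929, g' = -1.2218 → β = 0.9004
  β = 0.9004: g = -0.04135, g' = -1.7583 → β = 0.8769
  β = 0.8769: g = -0.00136, g' = -1.6457 → β = 0.8761
Converged at β = 0.8761.

β = 0.8761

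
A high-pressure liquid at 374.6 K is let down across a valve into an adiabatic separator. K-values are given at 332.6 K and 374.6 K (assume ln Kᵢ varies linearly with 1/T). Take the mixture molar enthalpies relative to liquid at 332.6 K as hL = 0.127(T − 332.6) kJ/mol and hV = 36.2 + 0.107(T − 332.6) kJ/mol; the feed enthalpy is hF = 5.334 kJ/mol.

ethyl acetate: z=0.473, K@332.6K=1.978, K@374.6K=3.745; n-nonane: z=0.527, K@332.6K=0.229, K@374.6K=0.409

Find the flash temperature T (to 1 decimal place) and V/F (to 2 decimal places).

Adiabatic flash: solve Rachford–Rice at each trial T, then check hF = ψ·hV(T) + (1−ψ)·hL(T).
  T = 332.6 K: K = (1.978, 0.229), RR gives ψ = 0.075, H_out = 2.702 kJ/mol
  T = 374.6 K: K = (3.745, 0.409), RR gives ψ = 0.608, H_out = 26.845 kJ/mol
  T = 353.6 K: K = (2.774, 0.311), RR gives ψ = 0.390, H_out = 16.612 kJ/mol
  T = 343.1 K: K = (2.354, 0.268), RR gives ψ = 0.257, H_out = 10.595 kJ/mol
  T = 337.9 K: K = (2.163, 0.248), RR gives ψ = 0.176, H_out = 7.028 kJ/mol
  T = 335.2 K: K = (2.067, 0.238), RR gives ψ = 0.127, H_out = 4.931 kJ/mol
  T = 336.5 K: K = (2.113, 0.243), RR gives ψ = 0.151, H_out = 5.965 kJ/mol
Linear interpolation between T = 335.2 (H_out = 4.931) and T = 336.5 (H_out = 5.965) on hF = 5.334 gives T ≈ 335.7 K, at which ψ = 0.14.

T = 335.7 K, V/F = 0.14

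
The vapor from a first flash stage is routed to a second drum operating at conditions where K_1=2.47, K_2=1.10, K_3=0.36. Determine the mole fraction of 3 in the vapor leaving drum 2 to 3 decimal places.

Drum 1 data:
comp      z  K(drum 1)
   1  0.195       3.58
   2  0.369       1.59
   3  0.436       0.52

Drum 1:
Iterate (Newton) starting at ψ₁ = 0.59:
  ψ₁ = 0.590: g = 0.0690, g' = -0.470 → ψ₁ = 0.737
  ψ₁ = 0.737: g = 0.0014, g' = -0.457 → ψ₁ = 0.740
Converged at ψ₁ = 0.740.
Drum-1 compositions:
  1: x = 0.067, y = 0.240
  2: x = 0.257, y = 0.408
  3: x = 0.676, y = 0.352
Drum-2 feed = drum-1 vapor: z₂ = (0.2400, 0.4084, 0.3516).
Drum 2:
Iterate (Newton) starting at ψ₂ = 0.36:
  ψ₂ = 0.360: g = -0.0222, g' = -0.469 → ψ₂ = 0.313
Converged at ψ₂ = 0.313.
  1: x = 0.164, y = 0.406
  2: x = 0.396, y = 0.436
  3: x = 0.440, y = 0.158

y_3 (drum 2) = 0.158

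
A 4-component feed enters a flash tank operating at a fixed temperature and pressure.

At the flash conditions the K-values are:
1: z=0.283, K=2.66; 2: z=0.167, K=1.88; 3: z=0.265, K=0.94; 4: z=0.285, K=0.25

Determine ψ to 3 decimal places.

ψ = 0.501

Let ψ = V/F and solve Σ zᵢ(Kᵢ−1)/(1+ψ(Kᵢ−1)) = 0.
Check two-phase: ΣzᵢKᵢ = 1.387 > 1 and Σzᵢ/Kᵢ = 1.617 > 1, so g(0) = 0.387 > 0 and g(1) = -0.617 < 0.
Iterate (Newton) starting at ψ = 0.58:
  ψ = 0.580: g = -0.0582, g' = -0.762 → ψ = 0.504
  ψ = 0.504: g = -0.0023, g' = -0.708 → ψ = 0.501
Converged at ψ = 0.501.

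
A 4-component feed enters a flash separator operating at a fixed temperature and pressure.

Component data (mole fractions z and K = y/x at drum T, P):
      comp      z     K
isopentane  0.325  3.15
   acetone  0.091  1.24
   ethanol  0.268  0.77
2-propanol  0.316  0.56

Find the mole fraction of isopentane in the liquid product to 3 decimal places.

Newton iteration, ψ⁰ = 0.69:
  ψ = 0.690: g = 0.0272, g' = -0.394 → ψ = 0.759
  ψ = 0.759: g = 0.0005, g' = -0.379 → ψ = 0.760
Converged at ψ = 0.760.
Compositions from xᵢ = zᵢ/(1+ψ(Kᵢ−1)), yᵢ = Kᵢxᵢ:
  isopentane: x = 0.123, y = 0.389
  acetone: x = 0.077, y = 0.095
  ethanol: x = 0.325, y = 0.250
  2-propanol: x = 0.475, y = 0.266

x_isopentane = 0.123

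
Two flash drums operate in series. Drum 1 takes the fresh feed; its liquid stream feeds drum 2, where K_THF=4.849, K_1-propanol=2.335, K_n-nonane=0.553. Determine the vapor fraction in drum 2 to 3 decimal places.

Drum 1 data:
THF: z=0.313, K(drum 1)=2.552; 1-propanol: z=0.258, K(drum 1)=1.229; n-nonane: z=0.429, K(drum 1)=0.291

Drum 1:
Let ψ₁ = V/F and solve Σ zᵢ(Kᵢ−1)/(1+ψ₁(Kᵢ−1)) = 0.
Feasibility: ΣzᵢKᵢ = 1.241, Σzᵢ/Kᵢ = 1.807 — both > 1, two phases present.
Newton–Raphson from ψ₁ = 0.33:
  ψ₁ = 0.330: g = -0.0209, g' = -0.709 → ψ₁ = 0.301
Converged at ψ₁ = 0.301.
Drum-1 compositions:
  THF: x = 0.213, y = 0.545
  1-propanol: x = 0.241, y = 0.297
  n-nonane: x = 0.545, y = 0.159
Drum-2 feed = drum-1 liquid: z₂ = (0.2134, 0.2414, 0.5452).
Drum 2:
Newton iteration, ψ₂⁰ = 0.61:
  ψ₂ = 0.610: g = 0.0879, g' = -0.619 → ψ₂ = 0.752
  ψ₂ = 0.752: g = 0.0046, g' = -0.563 → ψ₂ = 0.760
Converged at ψ₂ = 0.760.
  THF: x = 0.054, y = 0.264
  1-propanol: x = 0.120, y = 0.280
  n-nonane: x = 0.826, y = 0.457

V/F (drum 2) = 0.760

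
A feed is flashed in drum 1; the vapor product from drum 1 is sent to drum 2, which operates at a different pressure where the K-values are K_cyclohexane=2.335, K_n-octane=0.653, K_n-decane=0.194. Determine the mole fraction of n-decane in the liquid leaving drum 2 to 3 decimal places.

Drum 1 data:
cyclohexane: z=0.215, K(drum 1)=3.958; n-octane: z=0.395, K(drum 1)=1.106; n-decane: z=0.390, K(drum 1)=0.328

Drum 1:
Let ψ₁ = V/F and solve Σ zᵢ(Kᵢ−1)/(1+ψ₁(Kᵢ−1)) = 0.
Check two-phase: ΣzᵢKᵢ = 1.416 > 1 and Σzᵢ/Kᵢ = 1.600 > 1, so g(0) = 0.416 > 0 and g(1) = -0.600 < 0.
Iterate (Newton) starting at ψ₁ = 0.48:
  ψ₁ = 0.480: g = -0.0842, g' = -0.709 → ψ₁ = 0.361
  ψ₁ = 0.361: g = 0.0017, g' = -0.751 → ψ₁ = 0.363
Converged at ψ₁ = 0.363.
Drum-1 compositions:
  cyclohexane: x = 0.104, y = 0.410
  n-octane: x = 0.380, y = 0.421
  n-decane: x = 0.516, y = 0.169
Drum-2 feed = drum-1 vapor: z₂ = (0.4101, 0.4207, 0.1693).
Drum 2:
Material balance + equilibrium reduce to Σ zᵢ(Kᵢ−1)/(1+ψ₂(Kᵢ−1)) = 0.
Check two-phase: ΣzᵢKᵢ = 1.265 > 1 and Σzᵢ/Kᵢ = 1.692 > 1, so g(0) = 0.265 > 0 and g(1) = -0.692 < 0.
Iterate (Newton) starting at ψ₂ = 0.5:
  ψ₂ = 0.500: g = -0.0768, g' = -0.646 → ψ₂ = 0.381
  ψ₂ = 0.381: g = -0.0022, g' = -0.617 → ψ₂ = 0.377
Converged at ψ₂ = 0.377.
  cyclohexane: x = 0.273, y = 0.637
  n-octane: x = 0.484, y = 0.316
  n-decane: x = 0.243, y = 0.047

x_n-decane (drum 2) = 0.243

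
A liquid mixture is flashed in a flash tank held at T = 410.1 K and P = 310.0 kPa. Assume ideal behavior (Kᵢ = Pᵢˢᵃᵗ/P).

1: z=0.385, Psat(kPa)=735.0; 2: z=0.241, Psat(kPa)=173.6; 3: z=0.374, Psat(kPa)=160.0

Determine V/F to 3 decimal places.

V/F = 0.376

Raoult's law: Kᵢ = Pᵢˢᵃᵗ/P = Pᵢˢᵃᵗ/310.0.
  K_1 = 735.0/310.0 = 2.37097, K_2 = 173.6/310.0 = 0.56000, K_3 = 160.0/310.0 = 0.51613
Material balance + equilibrium reduce to Σ zᵢ(Kᵢ−1)/(1+V/F(Kᵢ−1)) = 0.
g(0) = ΣzᵢKᵢ − 1 = 0.241 and g(1) = 1 − Σzᵢ/Kᵢ = -0.317, so a root lies in (0, 1).
Iterate (Newton) starting at V/F = 0.5:
  V/F = 0.500: g = -0.0615, g' = -0.484 → V/F = 0.373
  V/F = 0.373: g = 0.0016, g' = -0.514 → V/F = 0.376
Converged at V/F = 0.376.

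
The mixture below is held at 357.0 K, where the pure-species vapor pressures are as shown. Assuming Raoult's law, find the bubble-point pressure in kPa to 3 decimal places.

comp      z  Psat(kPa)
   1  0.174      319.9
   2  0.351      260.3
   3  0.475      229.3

Pbub = 255.945 kPa

At the bubble point ψ → 0, so ΣzᵢKᵢ = 1 with Kᵢ = Pᵢˢᵃᵗ/P ⇒ P = ΣzᵢPᵢˢᵃᵗ.
P = 0.174·319.9 + 0.351·260.3 + 0.475·229.3 = 255.945 kPa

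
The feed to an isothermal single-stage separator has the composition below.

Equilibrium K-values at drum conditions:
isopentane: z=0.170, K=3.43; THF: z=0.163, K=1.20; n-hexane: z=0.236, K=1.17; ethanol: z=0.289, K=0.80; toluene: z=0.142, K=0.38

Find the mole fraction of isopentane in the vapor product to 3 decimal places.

Rachford–Rice: g(β) = Σ zᵢ(Kᵢ−1)/(1+β(Kᵢ−1)) = 0.
g(0) = ΣzᵢKᵢ − 1 = 0.340 and g(1) = 1 − Σzᵢ/Kᵢ = -0.122, so a root lies in (0, 1).
Newton–Raphson from β = 0.5:
  β = 0.500: g = 0.0613, g' = -0.345 → β = 0.678
  β = 0.678: g = 0.0020, g' = -0.332 → β = 0.684
Converged at β = 0.684.
Compositions from xᵢ = zᵢ/(1+β(Kᵢ−1)), yᵢ = Kᵢxᵢ:
  isopentane: x = 0.064, y = 0.219
  THF: x = 0.143, y = 0.172
  n-hexane: x = 0.211, y = 0.247
  ethanol: x = 0.335, y = 0.268
  toluene: x = 0.247, y = 0.094

y_isopentane = 0.219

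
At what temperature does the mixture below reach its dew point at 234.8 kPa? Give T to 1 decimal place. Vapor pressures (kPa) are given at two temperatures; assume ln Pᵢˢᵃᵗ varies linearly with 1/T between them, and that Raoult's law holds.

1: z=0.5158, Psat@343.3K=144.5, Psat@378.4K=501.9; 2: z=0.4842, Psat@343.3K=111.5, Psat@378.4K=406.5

Dew-point temperature: Σzᵢ·P/Pᵢˢᵃᵗ(T) = 1. Interpolate ln Pᵢˢᵃᵗ = aᵢ + bᵢ/T.
  T = 343.3 K: ΣzᵢP/Pᵢˢᵃᵗ = 1.8578
  T = 378.4 K: ΣzᵢP/Pᵢˢᵃᵗ = 0.5210
  T = 360.9 K: ΣzᵢP/Pᵢˢᵃᵗ = 0.9521
  T = 352.1 K: ΣzᵢP/Pᵢˢᵃᵗ = 1.3188
  T = 356.5 K: ΣzᵢP/Pᵢˢᵃᵗ = 1.1183
  T = 358.7 K: ΣzᵢP/Pᵢˢᵃᵗ = 1.0313
  T = 359.8 K: ΣzᵢP/Pᵢˢᵃᵗ = 0.9908
  T = 359.2 K: ΣzᵢP/Pᵢˢᵃᵗ = 1.0127
Interpolating between 359.2 K and 359.8 K gives T ≈ 359.5 K.

T = 359.5 K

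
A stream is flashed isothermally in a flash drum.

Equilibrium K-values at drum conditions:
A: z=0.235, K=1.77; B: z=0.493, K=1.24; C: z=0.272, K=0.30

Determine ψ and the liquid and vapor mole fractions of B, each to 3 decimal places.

Iterate (Newton) starting at ψ = 0.35:
  ψ = 0.350: g = -0.0005, g' = -0.344 → ψ = 0.349
Converged at ψ = 0.349.
Compositions from xᵢ = zᵢ/(1+ψ(Kᵢ−1)), yᵢ = Kᵢxᵢ:
  A: x = 0.185, y = 0.328
  B: x = 0.455, y = 0.564
  C: x = 0.360, y = 0.108

ψ = 0.349, x_B = 0.455, y_B = 0.564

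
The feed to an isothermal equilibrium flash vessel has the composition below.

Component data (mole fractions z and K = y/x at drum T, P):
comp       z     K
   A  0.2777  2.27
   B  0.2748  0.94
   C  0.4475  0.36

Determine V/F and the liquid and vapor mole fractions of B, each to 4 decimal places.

V/F = 0.0830, x_B = 0.2762, y_B = 0.2596

Rachford–Rice: g(V/F) = Σ zᵢ(Kᵢ−1)/(1+V/F(Kᵢ−1)) = 0.
Check two-phase: ΣzᵢKᵢ = 1.0498 > 1 and Σzᵢ/Kᵢ = 1.6577 > 1, so g(0) = 0.0498 > 0 and g(1) = -0.6577 < 0.
Newton iteration, V/F⁰ = 0.5:
  V/F = 0.5000: g = -0.22247, g' = -0.5650 → V/F = 0.1063
  V/F = 0.1063: g = -0.01314, g' = -0.5597 → V/F = 0.0828
  V/F = 0.0828: g = 0.00014, g' = -0.5721 → V/F = 0.0830
Converged at V/F = 0.0830.
Compositions from xᵢ = zᵢ/(1+V/F(Kᵢ−1)), yᵢ = Kᵢxᵢ:
  A: x = 0.2512, y = 0.5703
  B: x = 0.2762, y = 0.2596
  C: x = 0.4726, y = 0.1701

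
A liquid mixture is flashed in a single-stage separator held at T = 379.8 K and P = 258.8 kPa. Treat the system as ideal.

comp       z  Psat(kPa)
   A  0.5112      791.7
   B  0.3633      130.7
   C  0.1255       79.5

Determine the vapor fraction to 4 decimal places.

Raoult's law: Kᵢ = Pᵢˢᵃᵗ/P = Pᵢˢᵃᵗ/258.8.
  K_A = 791.7/258.8 = 3.059119, K_B = 130.7/258.8 = 0.505023, K_C = 79.5/258.8 = 0.307187
Let ψ = V/F and solve Σ zᵢ(Kᵢ−1)/(1+ψ(Kᵢ−1)) = 0.
Feasibility: ΣzᵢKᵢ = 1.7858, Σzᵢ/Kᵢ = 1.2950 — both > 1, two phases present.
Iterate (Newton) starting at ψ = 0.6:
  ψ = 0.6000: g = 0.06628, g' = -0.7903 → ψ = 0.6839
Converged at ψ = 0.6839.

ψ = 0.6839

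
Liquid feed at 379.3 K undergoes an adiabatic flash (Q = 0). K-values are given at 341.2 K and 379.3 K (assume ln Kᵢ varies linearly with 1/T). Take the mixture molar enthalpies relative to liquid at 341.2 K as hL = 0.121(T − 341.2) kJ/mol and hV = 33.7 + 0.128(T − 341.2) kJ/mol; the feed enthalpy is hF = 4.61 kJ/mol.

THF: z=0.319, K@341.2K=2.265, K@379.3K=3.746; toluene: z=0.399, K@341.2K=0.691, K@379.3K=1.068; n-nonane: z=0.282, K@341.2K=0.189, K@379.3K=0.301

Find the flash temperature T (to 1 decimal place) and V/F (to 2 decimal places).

T = 344.0 K, V/F = 0.13

Adiabatic flash: solve Rachford–Rice at each trial T, then check hF = ψ·hV(T) + (1−ψ)·hL(T).
  T = 341.2 K: K = (2.265, 0.691, 0.189), RR gives ψ = 0.073, H_out = 2.470 kJ/mol
  T = 379.3 K: K = (3.746, 1.068, 0.301), RR gives ψ = 0.623, H_out = 25.771 kJ/mol
  T = 360.2 K: K = (2.950, 0.869, 0.241), RR gives ψ = 0.382, H_out = 15.223 kJ/mol
  T = 350.7 K: K = (2.594, 0.777, 0.214), RR gives ψ = 0.241, H_out = 9.290 kJ/mol
  T = 345.9 K: K = (2.425, 0.733, 0.201), RR gives ψ = 0.161, H_out = 5.991 kJ/mol
  T = 343.5 K: K = (2.342, 0.711, 0.195), RR gives ψ = 0.117, H_out = 4.235 kJ/mol
Linear interpolation between T = 343.5 (H_out = 4.235) and T = 345.9 (H_out = 5.991) on hF = 4.61 gives T ≈ 344.0 K, at which ψ = 0.13.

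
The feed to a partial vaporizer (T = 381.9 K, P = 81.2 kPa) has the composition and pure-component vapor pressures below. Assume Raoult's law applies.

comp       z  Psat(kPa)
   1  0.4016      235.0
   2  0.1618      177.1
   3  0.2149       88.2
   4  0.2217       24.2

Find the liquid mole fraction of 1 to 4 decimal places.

Raoult's law: Kᵢ = Pᵢˢᵃᵗ/P = Pᵢˢᵃᵗ/81.2.
  K_1 = 235.0/81.2 = 2.894089, K_2 = 177.1/81.2 = 2.181034, K_3 = 88.2/81.2 = 1.086207, K_4 = 24.2/81.2 = 0.298030
Let ψ = V/F and solve Σ zᵢ(Kᵢ−1)/(1+ψ(Kᵢ−1)) = 0.
g(0) = ΣzᵢKᵢ − 1 = 0.8147 and g(1) = 1 − Σzᵢ/Kᵢ = -0.1547, so a root lies in (0, 1).
Newton–Raphson from ψ = 0.5:
  ψ = 0.5000: g = 0.28879, g' = -0.7301 → ψ = 0.8956
  ψ = 0.8956: g = -0.02691, g' = -1.0451 → ψ = 0.8698
  ψ = 0.8698: g = -0.00083, g' = -0.9822 → ψ = 0.8690
Converged at ψ = 0.8690.
Compositions from xᵢ = zᵢ/(1+ψ(Kᵢ−1)), yᵢ = Kᵢxᵢ:
  1: x = 0.1518, y = 0.4393
  2: x = 0.0799, y = 0.1742
  3: x = 0.1999, y = 0.2172
  4: x = 0.5684, y = 0.1694

x_1 = 0.1518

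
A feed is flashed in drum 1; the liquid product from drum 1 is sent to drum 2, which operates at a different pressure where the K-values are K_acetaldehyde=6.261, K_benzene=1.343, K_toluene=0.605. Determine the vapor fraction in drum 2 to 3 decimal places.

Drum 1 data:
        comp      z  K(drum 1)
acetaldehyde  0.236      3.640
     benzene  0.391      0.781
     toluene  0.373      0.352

Drum 1:
Iterate (Newton) starting at ψ₁ = 0.5:
  ψ₁ = 0.500: g = -0.1852, g' = -0.672 → ψ₁ = 0.224
  ψ₁ = 0.224: g = 0.0183, g' = -0.884 → ψ₁ = 0.245
  ψ₁ = 0.245: g = 0.0004, g' = -0.848 → ψ₁ = 0.246
Converged at ψ₁ = 0.246.
Drum-1 compositions:
  acetaldehyde: x = 0.143, y = 0.521
  benzene: x = 0.413, y = 0.323
  toluene: x = 0.444, y = 0.156
Drum-2 feed = drum-1 liquid: z₂ = (0.1432, 0.4132, 0.4436).
Drum 2:
Newton iteration, ψ₂⁰ = 0.4:
  ψ₂ = 0.400: g = 0.1592, g' = -0.546 → ψ₂ = 0.691
  ψ₂ = 0.691: g = 0.0360, g' = -0.347 → ψ₂ = 0.795
  ψ₂ = 0.795: g = 0.0013, g' = -0.325 → ψ₂ = 0.799
Converged at ψ₂ = 0.799.
  acetaldehyde: x = 0.028, y = 0.172
  benzene: x = 0.324, y = 0.436
  toluene: x = 0.648, y = 0.392

V/F (drum 2) = 0.799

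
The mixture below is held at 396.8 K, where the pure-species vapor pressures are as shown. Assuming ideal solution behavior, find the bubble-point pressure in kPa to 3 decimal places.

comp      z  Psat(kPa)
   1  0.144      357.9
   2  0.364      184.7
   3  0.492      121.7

At the bubble point ψ → 0, so ΣzᵢKᵢ = 1 with Kᵢ = Pᵢˢᵃᵗ/P ⇒ P = ΣzᵢPᵢˢᵃᵗ.
P = 0.144·357.9 + 0.364·184.7 + 0.492·121.7 = 178.645 kPa

Pbub = 178.645 kPa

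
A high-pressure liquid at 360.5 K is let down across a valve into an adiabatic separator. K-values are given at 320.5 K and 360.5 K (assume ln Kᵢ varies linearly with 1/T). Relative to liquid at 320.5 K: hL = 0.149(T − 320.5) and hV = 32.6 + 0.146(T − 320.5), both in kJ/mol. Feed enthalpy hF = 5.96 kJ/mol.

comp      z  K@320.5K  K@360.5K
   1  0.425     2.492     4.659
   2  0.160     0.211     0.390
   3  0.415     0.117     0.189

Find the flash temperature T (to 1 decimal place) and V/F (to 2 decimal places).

T = 325.0 K, V/F = 0.16

Adiabatic flash: solve Rachford–Rice at each trial T, then check hF = ψ·hV(T) + (1−ψ)·hL(T).
  T = 320.5 K: K = (2.492, 0.211, 0.117), RR gives ψ = 0.110, H_out = 3.602 kJ/mol
  T = 360.5 K: K = (4.659, 0.390, 0.189), RR gives ψ = 0.402, H_out = 19.030 kJ/mol
  T = 340.5 K: K = (3.471, 0.292, 0.151), RR gives ψ = 0.291, H_out = 12.451 kJ/mol
  T = 330.5 K: K = (2.956, 0.249, 0.133), RR gives ψ = 0.215, H_out = 8.490 kJ/mol
  T = 325.5 K: K = (2.717, 0.230, 0.125), RR gives ψ = 0.167, H_out = 6.200 kJ/mol
  T = 323.0 K: K = (2.603, 0.220, 0.121), RR gives ψ = 0.140, H_out = 4.946 kJ/mol
  T = 324.2 K: K = (2.658, 0.225, 0.123), RR gives ψ = 0.154, H_out = 5.559 kJ/mol
Linear interpolation between T = 324.2 (H_out = 5.559) and T = 325.5 (H_out = 6.200) on hF = 5.96 gives T ≈ 325.0 K, at which ψ = 0.16.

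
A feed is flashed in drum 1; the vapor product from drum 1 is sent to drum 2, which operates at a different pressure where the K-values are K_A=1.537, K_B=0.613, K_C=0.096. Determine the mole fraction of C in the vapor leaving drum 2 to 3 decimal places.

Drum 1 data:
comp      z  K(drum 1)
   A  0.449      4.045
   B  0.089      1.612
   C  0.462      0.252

y_C (drum 2) = 0.028

Drum 1:
Iterate (Newton) starting at ψ₁ = 0.5:
  ψ₁ = 0.500: g = 0.0317, g' = -1.333 → ψ₁ = 0.524
Converged at ψ₁ = 0.524.
Drum-1 compositions:
  A: x = 0.173, y = 0.700
  B: x = 0.067, y = 0.109
  C: x = 0.760, y = 0.191
Drum-2 feed = drum-1 vapor: z₂ = (0.6999, 0.1086, 0.1914).
Drum 2:
Let ψ₂ = V/F and solve Σ zᵢ(Kᵢ−1)/(1+ψ₂(Kᵢ−1)) = 0.
Feasibility: ΣzᵢKᵢ = 1.161, Σzᵢ/Kᵢ = 2.626 — both > 1, two phases present.
Iterate (Newton) starting at ψ₂ = 0.5:
  ψ₂ = 0.500: g = -0.0716, g' = -0.671 → ψ₂ = 0.393
  ψ₂ = 0.393: g = -0.0078, g' = -0.537 → ψ₂ = 0.379
Converged at ψ₂ = 0.379.
  A: x = 0.582, y = 0.894
  B: x = 0.127, y = 0.078
  C: x = 0.291, y = 0.028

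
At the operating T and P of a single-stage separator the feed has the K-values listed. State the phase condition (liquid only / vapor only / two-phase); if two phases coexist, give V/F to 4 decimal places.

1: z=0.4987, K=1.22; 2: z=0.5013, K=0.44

ΣzᵢKᵢ = 0.8290; Σzᵢ/Kᵢ = 1.5481.
Since ΣzᵢKᵢ < 1 the mixture is below its bubble point — single liquid phase.

liquid only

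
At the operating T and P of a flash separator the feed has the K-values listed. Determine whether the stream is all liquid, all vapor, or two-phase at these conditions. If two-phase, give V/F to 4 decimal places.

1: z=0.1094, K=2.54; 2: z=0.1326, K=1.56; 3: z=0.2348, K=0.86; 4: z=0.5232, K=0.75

ΣzᵢKᵢ = 1.0791; Σzᵢ/Kᵢ = 1.0987.
Both exceed 1, so a two-phase solution exists.
Material balance + equilibrium reduce to Σ zᵢ(Kᵢ−1)/(1+ψ(Kᵢ−1)) = 0.
Newton iteration, ψ⁰ = 0.62:
  ψ = 0.6200: g = -0.04948, g' = -0.1421 → ψ = 0.2718
  ψ = 0.2718: g = 0.00870, g' = -0.2029 → ψ = 0.3147
  ψ = 0.3147: g = 0.00025, g' = -0.1913 → ψ = 0.3160
Converged at ψ = 0.3160.

two-phase, V/F = 0.3160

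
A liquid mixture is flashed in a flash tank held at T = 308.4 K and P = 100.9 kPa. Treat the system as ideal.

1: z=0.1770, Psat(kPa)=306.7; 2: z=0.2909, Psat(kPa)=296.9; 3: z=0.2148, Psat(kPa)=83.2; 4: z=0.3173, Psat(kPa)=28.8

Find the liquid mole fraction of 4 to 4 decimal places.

Raoult's law: Kᵢ = Pᵢˢᵃᵗ/P = Pᵢˢᵃᵗ/100.9.
  K_1 = 306.7/100.9 = 3.039643, K_2 = 296.9/100.9 = 2.942517, K_3 = 83.2/100.9 = 0.824579, K_4 = 28.8/100.9 = 0.285431
Newton–Raphson from ψ = 0.31:
  ψ = 0.3100: g = 0.24277, g' = -0.9787 → ψ = 0.5580
  ψ = 0.5580: g = 0.02111, g' = -0.8701 → ψ = 0.5823
  ψ = 0.5823: g = -0.00010, g' = -0.8789 → ψ = 0.5822
Converged at ψ = 0.5822.
Compositions from xᵢ = zᵢ/(1+ψ(Kᵢ−1)), yᵢ = Kᵢxᵢ:
  1: x = 0.0809, y = 0.2460
  2: x = 0.1365, y = 0.4017
  3: x = 0.2392, y = 0.1973
  4: x = 0.5433, y = 0.1551

x_4 = 0.5433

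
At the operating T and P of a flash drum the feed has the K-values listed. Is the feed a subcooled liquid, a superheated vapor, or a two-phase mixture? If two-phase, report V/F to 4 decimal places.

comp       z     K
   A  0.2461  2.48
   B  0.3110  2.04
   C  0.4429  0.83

ΣzᵢKᵢ = 1.6124; Σzᵢ/Kᵢ = 0.7853.
Since Σzᵢ/Kᵢ < 1 the mixture is above its dew point — single vapor phase.

superheated vapor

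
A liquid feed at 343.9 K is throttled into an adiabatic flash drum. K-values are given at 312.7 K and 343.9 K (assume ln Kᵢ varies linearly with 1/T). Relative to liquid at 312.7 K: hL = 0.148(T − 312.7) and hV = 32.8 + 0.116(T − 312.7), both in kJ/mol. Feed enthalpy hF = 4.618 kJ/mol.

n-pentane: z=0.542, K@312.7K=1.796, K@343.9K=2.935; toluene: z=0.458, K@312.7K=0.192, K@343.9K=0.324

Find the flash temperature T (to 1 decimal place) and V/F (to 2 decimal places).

T = 314.3 K, V/F = 0.13

Adiabatic flash: solve Rachford–Rice at each trial T, then check hF = ψ·hV(T) + (1−ψ)·hL(T).
  T = 312.7 K: K = (1.796, 0.192), RR gives ψ = 0.095, H_out = 3.130 kJ/mol
  T = 343.9 K: K = (2.935, 0.324), RR gives ψ = 0.565, H_out = 22.588 kJ/mol
  T = 328.3 K: K = (2.323, 0.253), RR gives ψ = 0.379, H_out = 14.548 kJ/mol
  T = 320.5 K: K = (2.049, 0.221), RR gives ψ = 0.259, H_out = 9.587 kJ/mol
  T = 316.6 K: K = (1.920, 0.206), RR gives ψ = 0.185, H_out = 6.617 kJ/mol
  T = 314.6 K: K = (1.856, 0.199), RR gives ψ = 0.141, H_out = 4.906 kJ/mol
Linear interpolation between T = 312.7 (H_out = 3.130) and T = 314.6 (H_out = 4.906) on hF = 4.618 gives T ≈ 314.3 K, at which ψ = 0.13.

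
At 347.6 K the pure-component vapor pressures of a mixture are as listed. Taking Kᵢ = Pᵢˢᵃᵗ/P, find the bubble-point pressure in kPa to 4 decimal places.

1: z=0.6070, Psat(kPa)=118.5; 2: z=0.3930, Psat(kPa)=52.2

At the bubble point ψ → 0, so ΣzᵢKᵢ = 1 with Kᵢ = Pᵢˢᵃᵗ/P ⇒ P = ΣzᵢPᵢˢᵃᵗ.
P = 0.6070·118.5 + 0.3930·52.2 = 92.4441 kPa

Pbub = 92.4441 kPa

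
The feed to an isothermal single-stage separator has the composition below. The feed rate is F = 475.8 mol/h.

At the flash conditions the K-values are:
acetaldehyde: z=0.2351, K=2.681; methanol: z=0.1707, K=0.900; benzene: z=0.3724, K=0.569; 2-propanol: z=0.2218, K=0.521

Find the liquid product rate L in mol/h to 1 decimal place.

Let β = V/F and solve Σ zᵢ(Kᵢ−1)/(1+β(Kᵢ−1)) = 0.
Feasibility: ΣzᵢKᵢ = 1.1114, Σzᵢ/Kᵢ = 1.3576 — both > 1, two phases present.
Newton–Raphson from β = 0.59:
  β = 0.5900: g = -0.18306, g' = -0.3927 → β = 0.1238
  β = 0.1238: g = 0.02734, g' = -0.5916 → β = 0.1700
  β = 0.1700: g = 0.00113, g' = -0.5444 → β = 0.1721
Converged at β = 0.1721.
Then V = β·F = 0.1721·475.8 = 81.9 mol/h and L = F − V = 393.9 mol/h.

L = 393.9 mol/h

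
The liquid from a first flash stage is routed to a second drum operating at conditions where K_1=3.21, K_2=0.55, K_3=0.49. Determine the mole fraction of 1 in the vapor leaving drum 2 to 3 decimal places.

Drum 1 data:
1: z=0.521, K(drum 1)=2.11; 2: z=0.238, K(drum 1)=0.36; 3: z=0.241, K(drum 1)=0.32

y_1 (drum 2) = 0.574

Drum 1:
Newton iteration, ψ₁⁰ = 0.36:
  ψ₁ = 0.360: g = -0.0017, g' = -0.688 → ψ₁ = 0.357
Converged at ψ₁ = 0.357.
Drum-1 compositions:
  1: x = 0.373, y = 0.787
  2: x = 0.309, y = 0.111
  3: x = 0.318, y = 0.102
Drum-2 feed = drum-1 liquid: z₂ = (0.3730, 0.3086, 0.3184).
Drum 2:
Let ψ₂ = V/F and solve Σ zᵢ(Kᵢ−1)/(1+ψ₂(Kᵢ−1)) = 0.
g(0) = ΣzᵢKᵢ − 1 = 0.523 and g(1) = 1 − Σzᵢ/Kᵢ = -0.327, so a root lies in (0, 1).
Iterate (Newton) starting at ψ₂ = 0.62:
  ψ₂ = 0.620: g = -0.0823, g' = -0.622 → ψ₂ = 0.488
  ψ₂ = 0.488: g = 0.0027, g' = -0.671 → ψ₂ = 0.492
Converged at ψ₂ = 0.492.
  1: x = 0.179, y = 0.574
  2: x = 0.396, y = 0.218
  3: x = 0.425, y = 0.208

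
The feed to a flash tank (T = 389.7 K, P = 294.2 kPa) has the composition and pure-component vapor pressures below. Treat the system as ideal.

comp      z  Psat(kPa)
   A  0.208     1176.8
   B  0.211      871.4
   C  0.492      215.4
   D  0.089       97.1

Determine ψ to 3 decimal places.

Raoult's law: Kᵢ = Pᵢˢᵃᵗ/P = Pᵢˢᵃᵗ/294.2.
  K_A = 1176.8/294.2 = 4.00000, K_B = 871.4/294.2 = 2.96193, K_C = 215.4/294.2 = 0.73215, K_D = 97.1/294.2 = 0.33005
Rachford–Rice: g(ψ) = Σ zᵢ(Kᵢ−1)/(1+ψ(Kᵢ−1)) = 0.
Check two-phase: ΣzᵢKᵢ = 1.847 > 1 and Σzᵢ/Kᵢ = 1.065 > 1, so g(0) = 0.847 > 0 and g(1) = -0.065 < 0.
Newton–Raphson from ψ = 0.43:
  ψ = 0.430: g = 0.2643, g' = -0.720 → ψ = 0.797
  ψ = 0.797: g = 0.0499, g' = -0.527 → ψ = 0.892
  ψ = 0.892: g = -0.0009, g' = -0.553 → ψ = 0.890
Converged at ψ = 0.890.

ψ = 0.890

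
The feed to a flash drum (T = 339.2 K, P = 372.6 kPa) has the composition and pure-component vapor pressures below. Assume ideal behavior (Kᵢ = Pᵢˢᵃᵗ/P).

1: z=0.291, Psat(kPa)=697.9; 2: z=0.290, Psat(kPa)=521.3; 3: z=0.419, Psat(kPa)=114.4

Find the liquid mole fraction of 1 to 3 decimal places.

Raoult's law: Kᵢ = Pᵢˢᵃᵗ/P = Pᵢˢᵃᵗ/372.6.
  K_1 = 697.9/372.6 = 1.87305, K_2 = 521.3/372.6 = 1.39909, K_3 = 114.4/372.6 = 0.30703
Let β = V/F and solve Σ zᵢ(Kᵢ−1)/(1+β(Kᵢ−1)) = 0.
g(0) = ΣzᵢKᵢ − 1 = 0.079 and g(1) = 1 − Σzᵢ/Kᵢ = -0.727, so a root lies in (0, 1).
Newton iteration, β⁰ = 0.5:
  β = 0.500: g = -0.1710, g' = -0.611 → β = 0.220
  β = 0.220: g = -0.0231, g' = -0.475 → β = 0.171
Converged at β = 0.171.
Compositions from xᵢ = zᵢ/(1+β(Kᵢ−1)), yᵢ = Kᵢxᵢ:
  1: x = 0.253, y = 0.474
  2: x = 0.271, y = 0.380
  3: x = 0.475, y = 0.146

x_1 = 0.253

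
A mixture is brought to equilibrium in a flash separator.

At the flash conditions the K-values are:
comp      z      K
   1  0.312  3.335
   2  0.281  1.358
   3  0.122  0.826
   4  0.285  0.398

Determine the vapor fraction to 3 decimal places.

ψ = 0.762

Material balance + equilibrium reduce to Σ zᵢ(Kᵢ−1)/(1+ψ(Kᵢ−1)) = 0.
g(0) = ΣzᵢKᵢ − 1 = 0.636 and g(1) = 1 − Σzᵢ/Kᵢ = -0.164, so a root lies in (0, 1).
Newton–Raphson from ψ = 0.63:
  ψ = 0.630: g = 0.0767, g' = -0.575 → ψ = 0.763
  ψ = 0.763: g = -0.0010, g' = -0.600 → ψ = 0.762
Converged at ψ = 0.762.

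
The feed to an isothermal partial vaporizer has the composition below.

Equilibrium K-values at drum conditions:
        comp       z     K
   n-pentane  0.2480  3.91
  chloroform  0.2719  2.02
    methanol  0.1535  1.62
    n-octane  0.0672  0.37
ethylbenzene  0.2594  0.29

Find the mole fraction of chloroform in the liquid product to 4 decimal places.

x_chloroform = 0.1563

Material balance + equilibrium reduce to Σ zᵢ(Kᵢ−1)/(1+ψ(Kᵢ−1)) = 0.
Check two-phase: ΣzᵢKᵢ = 1.8677 > 1 and Σzᵢ/Kᵢ = 1.3689 > 1, so g(0) = 0.8677 > 0 and g(1) = -0.3689 < 0.
Newton iteration, ψ⁰ = 0.58:
  ψ = 0.5800: g = 0.13292, g' = -0.8785 → ψ = 0.7313
  ψ = 0.7313: g = -0.00655, g' = -0.9928 → ψ = 0.7247
Converged at ψ = 0.7247.
Compositions from xᵢ = zᵢ/(1+ψ(Kᵢ−1)), yᵢ = Kᵢxᵢ:
  n-pentane: x = 0.0798, y = 0.3119
  chloroform: x = 0.1563, y = 0.3158
  methanol: x = 0.1059, y = 0.1716
  n-octane: x = 0.1237, y = 0.0458
  ethylbenzene: x = 0.5343, y = 0.1550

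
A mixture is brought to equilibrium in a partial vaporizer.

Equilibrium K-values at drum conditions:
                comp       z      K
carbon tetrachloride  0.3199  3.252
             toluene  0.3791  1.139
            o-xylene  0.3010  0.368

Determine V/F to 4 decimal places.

Rachford–Rice: g(V/F) = Σ zᵢ(Kᵢ−1)/(1+V/F(Kᵢ−1)) = 0.
Check two-phase: ΣzᵢKᵢ = 1.5829 > 1 and Σzᵢ/Kᵢ = 1.2491 > 1, so g(0) = 0.5829 > 0 and g(1) = -0.2491 < 0.
Newton–Raphson from V/F = 0.37:
  V/F = 0.3700: g = 0.19480, g' = -0.6942 → V/F = 0.6506
  V/F = 0.6506: g = 0.01748, g' = -0.6199 → V/F = 0.6788
  V/F = 0.6788: g = -0.00012, g' = -0.6286 → V/F = 0.6786
Converged at V/F = 0.6786.

V/F = 0.6786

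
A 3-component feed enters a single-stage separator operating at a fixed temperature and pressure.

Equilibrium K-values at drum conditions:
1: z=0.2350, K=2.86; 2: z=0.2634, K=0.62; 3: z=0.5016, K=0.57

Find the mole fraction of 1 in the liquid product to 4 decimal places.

Rachford–Rice: g(V/F) = Σ zᵢ(Kᵢ−1)/(1+V/F(Kᵢ−1)) = 0.
Feasibility: ΣzᵢKᵢ = 1.1213, Σzᵢ/Kᵢ = 1.3870 — both > 1, two phases present.
Iterate (Newton) starting at V/F = 0.5:
  V/F = 0.5000: g = -0.17186, g' = -0.4267 → V/F = 0.0973
  V/F = 0.0973: g = 0.04109, g' = -0.7250 → V/F = 0.1540
  V/F = 0.1540: g = 0.00250, g' = -0.6406 → V/F = 0.1579
Converged at V/F = 0.1579.
Compositions from xᵢ = zᵢ/(1+V/F(Kᵢ−1)), yᵢ = Kᵢxᵢ:
  1: x = 0.1817, y = 0.5195
  2: x = 0.2802, y = 0.1737
  3: x = 0.5381, y = 0.3067

x_1 = 0.1817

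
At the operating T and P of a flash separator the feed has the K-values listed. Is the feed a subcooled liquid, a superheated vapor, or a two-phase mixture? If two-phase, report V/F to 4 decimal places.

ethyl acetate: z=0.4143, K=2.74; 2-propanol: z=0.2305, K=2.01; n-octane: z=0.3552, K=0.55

ΣzᵢKᵢ = 1.7938; Σzᵢ/Kᵢ = 0.9117.
Since Σzᵢ/Kᵢ < 1 the mixture is above its dew point — single vapor phase.

superheated vapor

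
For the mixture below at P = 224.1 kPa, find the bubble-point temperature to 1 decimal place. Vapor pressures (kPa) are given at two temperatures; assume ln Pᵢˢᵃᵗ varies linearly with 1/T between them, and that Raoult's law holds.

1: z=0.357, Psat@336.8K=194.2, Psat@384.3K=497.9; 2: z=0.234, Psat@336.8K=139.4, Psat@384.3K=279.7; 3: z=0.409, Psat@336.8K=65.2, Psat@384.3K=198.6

Bubble-point temperature: ΣzᵢPᵢˢᵃᵗ(T) = P. Interpolate ln Pᵢˢᵃᵗ = aᵢ + bᵢ/T.
  T = 336.8 K: ΣzᵢPᵢˢᵃᵗ = 128.62 kPa
  T = 384.3 K: ΣzᵢPᵢˢᵃᵗ = 324.43 kPa
  T = 360.6 K: ΣzᵢPᵢˢᵃᵗ = 210.27 kPa
  T = 372.5 K: ΣzᵢPᵢˢᵃᵗ = 263.09 kPa
  T = 366.6 K: ΣzᵢPᵢˢᵃᵗ = 235.82 kPa
  T = 363.6 K: ΣzᵢPᵢˢᵃᵗ = 222.77 kPa
  T = 365.1 K: ΣzᵢPᵢˢᵃᵗ = 229.23 kPa
Interpolating between 363.6 K and 365.1 K gives T ≈ 363.9 K.

T = 363.9 K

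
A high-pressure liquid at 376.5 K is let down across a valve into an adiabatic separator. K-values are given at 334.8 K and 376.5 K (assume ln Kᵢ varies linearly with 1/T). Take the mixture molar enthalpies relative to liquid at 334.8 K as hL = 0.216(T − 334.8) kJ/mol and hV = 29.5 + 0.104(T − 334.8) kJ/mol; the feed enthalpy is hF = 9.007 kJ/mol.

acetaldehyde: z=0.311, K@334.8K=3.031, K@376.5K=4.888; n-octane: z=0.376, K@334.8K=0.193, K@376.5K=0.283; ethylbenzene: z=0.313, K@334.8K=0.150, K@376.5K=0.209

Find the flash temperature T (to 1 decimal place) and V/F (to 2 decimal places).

Adiabatic flash: solve Rachford–Rice at each trial T, then check hF = ψ·hV(T) + (1−ψ)·hL(T).
  T = 334.8 K: K = (3.031, 0.193, 0.150), RR gives ψ = 0.037, H_out = 1.092 kJ/mol
  T = 376.5 K: K = (4.888, 0.283, 0.209), RR gives ψ = 0.237, H_out = 14.889 kJ/mol
  T = 355.6 K: K = (3.901, 0.236, 0.179), RR gives ψ = 0.156, H_out = 8.736 kJ/mol
  T = 366.1 K: K = (4.383, 0.259, 0.194), RR gives ψ = 0.200, H_out = 11.957 kJ/mol
  T = 360.9 K: K = (4.141, 0.248, 0.186), RR gives ψ = 0.179, H_out = 10.400 kJ/mol
  T = 358.2 K: K = (4.018, 0.242, 0.182), RR gives ψ = 0.168, H_out = 9.563 kJ/mol
  T = 356.9 K: K = (3.959, 0.239, 0.181), RR gives ψ = 0.162, H_out = 9.152 kJ/mol
Linear interpolation between T = 355.6 (H_out = 8.736) and T = 356.9 (H_out = 9.152) on hF = 9.007 gives T ≈ 356.4 K, at which ψ = 0.16.

T = 356.4 K, V/F = 0.16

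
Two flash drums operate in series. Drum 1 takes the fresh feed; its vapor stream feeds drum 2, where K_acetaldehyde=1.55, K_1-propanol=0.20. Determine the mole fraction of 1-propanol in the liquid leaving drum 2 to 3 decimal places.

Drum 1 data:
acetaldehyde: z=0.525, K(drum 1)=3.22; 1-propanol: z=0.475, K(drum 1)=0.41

Drum 1:
Binary case is linear: z₁(K₁−1)(1+ψ₁(K₂−1)) + z₂(K₂−1)(1+ψ₁(K₁−1)) = 0
⇒ ψ₁ = [z₁(K₁−1)+z₂(K₂−1)] / [−(K₁−1)(K₂−1)] = 0.8853/1.3098 = 0.676
Drum-1 compositions:
  acetaldehyde: x = 0.210, y = 0.676
  1-propanol: x = 0.790, y = 0.324
Drum-2 feed = drum-1 vapor: z₂ = (0.6761, 0.3239).
Drum 2:
Rachford–Rice: g(ψ₂) = Σ zᵢ(Kᵢ−1)/(1+ψ₂(Kᵢ−1)) = 0.
Feasibility: ΣzᵢKᵢ = 1.113, Σzᵢ/Kᵢ = 2.056 — both > 1, two phases present.
Newton iteration, ψ₂⁰ = 0.5:
  ψ₂ = 0.500: g = -0.1402, g' = -0.702 → ψ₂ = 0.300
  ψ₂ = 0.300: g = -0.0218, g' = -0.510 → ψ₂ = 0.257
  ψ₂ = 0.257: g = -0.0005, g' = -0.486 → ψ₂ = 0.256
Converged at ψ₂ = 0.256.
  acetaldehyde: x = 0.593, y = 0.919
  1-propanol: x = 0.407, y = 0.081

x_1-propanol (drum 2) = 0.407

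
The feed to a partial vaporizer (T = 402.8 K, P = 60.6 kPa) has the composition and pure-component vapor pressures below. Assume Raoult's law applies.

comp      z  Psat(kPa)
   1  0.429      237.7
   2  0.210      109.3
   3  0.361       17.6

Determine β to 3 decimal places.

β = 0.709

Raoult's law: Kᵢ = Pᵢˢᵃᵗ/P = Pᵢˢᵃᵗ/60.6.
  K_1 = 237.7/60.6 = 3.92244, K_2 = 109.3/60.6 = 1.80363, K_3 = 17.6/60.6 = 0.29043
Newton–Raphson from β = 0.54:
  β = 0.540: g = 0.1887, g' = -1.095 → β = 0.712
  β = 0.712: g = -0.0038, g' = -1.184 → β = 0.709
Converged at β = 0.709.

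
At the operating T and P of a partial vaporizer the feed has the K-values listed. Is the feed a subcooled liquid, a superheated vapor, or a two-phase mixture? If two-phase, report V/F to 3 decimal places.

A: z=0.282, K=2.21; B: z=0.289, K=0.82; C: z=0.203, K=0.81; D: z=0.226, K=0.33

two-phase, V/F = 0.214

ΣzᵢKᵢ = 1.099; Σzᵢ/Kᵢ = 1.416.
Both exceed 1, so a two-phase solution exists.
Let ψ = V/F and solve Σ zᵢ(Kᵢ−1)/(1+ψ(Kᵢ−1)) = 0.
Newton iteration, ψ⁰ = 0.44:
  ψ = 0.440: g = -0.0906, g' = -0.400 → ψ = 0.213
  ψ = 0.213: g = 0.0003, g' = -0.417 → ψ = 0.214
Converged at ψ = 0.214.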